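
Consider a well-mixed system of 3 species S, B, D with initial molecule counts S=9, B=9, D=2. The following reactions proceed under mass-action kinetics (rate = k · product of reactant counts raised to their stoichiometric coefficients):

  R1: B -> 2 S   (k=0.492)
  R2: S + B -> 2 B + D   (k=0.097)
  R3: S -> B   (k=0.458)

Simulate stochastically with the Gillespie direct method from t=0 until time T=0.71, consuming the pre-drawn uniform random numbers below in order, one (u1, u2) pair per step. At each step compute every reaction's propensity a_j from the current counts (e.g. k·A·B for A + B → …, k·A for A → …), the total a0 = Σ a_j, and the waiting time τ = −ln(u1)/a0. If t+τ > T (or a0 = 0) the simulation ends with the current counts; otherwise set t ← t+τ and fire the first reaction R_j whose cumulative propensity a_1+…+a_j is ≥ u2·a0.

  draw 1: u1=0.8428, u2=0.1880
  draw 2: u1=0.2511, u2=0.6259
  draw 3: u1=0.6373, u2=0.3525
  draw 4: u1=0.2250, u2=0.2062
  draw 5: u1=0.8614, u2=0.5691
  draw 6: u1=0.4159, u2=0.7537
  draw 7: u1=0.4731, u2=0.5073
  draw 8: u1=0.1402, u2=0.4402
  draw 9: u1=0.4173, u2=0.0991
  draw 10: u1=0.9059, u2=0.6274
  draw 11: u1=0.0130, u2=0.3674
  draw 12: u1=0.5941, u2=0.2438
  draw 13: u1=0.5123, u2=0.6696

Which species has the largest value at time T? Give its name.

Dominant species at T: B

t=0.000: S=9 B=9 D=2
Draw 1: a1=4.428, a2=7.857, a3=4.122, a0=16.407; τ=−ln(0.8428)/16.407=0.010 → t=0.010; u2·a0=0.1880·16.407=3.085 ≤ a1=4.428 → R1 fires; S=11 B=8 D=2
Draw 2: a1=3.936, a2=8.536, a3=5.038, a0=17.510; τ=−ln(0.2511)/17.510=0.079 → t=0.089; u2·a0=0.6259·17.510=10.960; a1=3.936 < 10.960 ≤ a1+a2=12.472 → R2 fires; S=10 B=9 D=3
Draw 3: a1=4.428, a2=8.730, a3=4.580, a0=17.738; τ=−ln(0.6373)/17.738=0.025 → t=0.115; u2·a0=0.3525·17.738=6.253; a1=4.428 < 6.253 ≤ a1+a2=13.158 → R2 fires; S=9 B=10 D=4
Draw 4: a1=4.920, a2=8.730, a3=4.122, a0=17.772; τ=−ln(0.2250)/17.772=0.084 → t=0.199; u2·a0=0.2062·17.772=3.665 ≤ a1=4.920 → R1 fires; S=11 B=9 D=4
Draw 5: a1=4.428, a2=9.603, a3=5.038, a0=19.069; τ=−ln(0.8614)/19.069=0.008 → t=0.206; u2·a0=0.5691·19.069=10.852; a1=4.428 < 10.852 ≤ a1+a2=14.031 → R2 fires; S=10 B=10 D=5
Draw 6: a1=4.920, a2=9.700, a3=4.580, a0=19.200; τ=−ln(0.4159)/19.200=0.046 → t=0.252; u2·a0=0.7537·19.200=14.471; a1=4.920 < 14.471 ≤ a1+a2=14.620 → R2 fires; S=9 B=11 D=6
Draw 7: a1=5.412, a2=9.603, a3=4.122, a0=19.137; τ=−ln(0.4731)/19.137=0.039 → t=0.291; u2·a0=0.5073·19.137=9.708; a1=5.412 < 9.708 ≤ a1+a2=15.015 → R2 fires; S=8 B=12 D=7
Draw 8: a1=5.904, a2=9.312, a3=3.664, a0=18.880; τ=−ln(0.1402)/18.880=0.104 → t=0.395; u2·a0=0.4402·18.880=8.311; a1=5.904 < 8.311 ≤ a1+a2=15.216 → R2 fires; S=7 B=13 D=8
Draw 9: a1=6.396, a2=8.827, a3=3.206, a0=18.429; τ=−ln(0.4173)/18.429=0.047 → t=0.443; u2·a0=0.0991·18.429=1.826 ≤ a1=6.396 → R1 fires; S=9 B=12 D=8
Draw 10: a1=5.904, a2=10.476, a3=4.122, a0=20.502; τ=−ln(0.9059)/20.502=0.005 → t=0.448; u2·a0=0.6274·20.502=12.863; a1=5.904 < 12.863 ≤ a1+a2=16.380 → R2 fires; S=8 B=13 D=9
Draw 11: a1=6.396, a2=10.088, a3=3.664, a0=20.148; τ=−ln(0.0130)/20.148=0.216 → t=0.663; u2·a0=0.3674·20.148=7.402; a1=6.396 < 7.402 ≤ a1+a2=16.484 → R2 fires; S=7 B=14 D=10
Draw 12: a1=6.888, a2=9.506, a3=3.206, a0=19.600; τ=−ln(0.5941)/19.600=0.027 → t=0.690; u2·a0=0.2438·19.600=4.778 ≤ a1=6.888 → R1 fires; S=9 B=13 D=10
Draw 13: a1=6.396, a2=11.349, a3=4.122, a0=21.867; τ=−ln(0.5123)/21.867=0.031 → t=0.720 > T=0.71: stop.
At T=0.71: S=9 B=13 D=10; the largest is B.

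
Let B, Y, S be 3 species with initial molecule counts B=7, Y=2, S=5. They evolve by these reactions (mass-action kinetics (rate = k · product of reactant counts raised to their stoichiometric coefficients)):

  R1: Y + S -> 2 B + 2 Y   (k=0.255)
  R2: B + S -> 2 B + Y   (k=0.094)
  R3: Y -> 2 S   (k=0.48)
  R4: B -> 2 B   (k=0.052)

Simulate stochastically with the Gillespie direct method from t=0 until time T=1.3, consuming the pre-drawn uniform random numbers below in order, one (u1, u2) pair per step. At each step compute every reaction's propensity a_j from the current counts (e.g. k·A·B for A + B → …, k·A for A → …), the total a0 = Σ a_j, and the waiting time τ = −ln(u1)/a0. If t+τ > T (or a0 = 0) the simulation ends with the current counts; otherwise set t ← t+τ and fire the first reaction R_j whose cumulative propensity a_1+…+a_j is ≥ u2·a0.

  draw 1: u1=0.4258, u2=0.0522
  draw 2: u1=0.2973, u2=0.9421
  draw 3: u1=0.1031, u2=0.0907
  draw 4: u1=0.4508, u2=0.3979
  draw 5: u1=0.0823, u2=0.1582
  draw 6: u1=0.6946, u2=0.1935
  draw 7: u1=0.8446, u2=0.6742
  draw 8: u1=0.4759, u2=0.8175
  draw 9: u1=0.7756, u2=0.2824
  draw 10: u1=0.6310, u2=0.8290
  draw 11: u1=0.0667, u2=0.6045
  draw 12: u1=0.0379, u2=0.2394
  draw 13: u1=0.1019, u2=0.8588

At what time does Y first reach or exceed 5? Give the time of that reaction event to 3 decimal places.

Threshold first reached at t = 0.799

t=0.000: B=7 Y=2 S=5
Draw 1: a1=2.550, a2=3.290, a3=0.960, a4=0.364, a0=7.164; τ=−ln(0.4258)/7.164=0.119 → t=0.119; u2·a0=0.0522·7.164=0.374 ≤ a1=2.550 → R1 fires; B=9 Y=3 S=4
Draw 2: a1=3.060, a2=3.384, a3=1.440, a4=0.468, a0=8.352; τ=−ln(0.2973)/8.352=0.145 → t=0.264; u2·a0=0.9421·8.352=7.868; a1+a2=6.444 < 7.868 ≤ a1+…+a3=7.884 → R3 fires; B=9 Y=2 S=6
Draw 3: a1=3.060, a2=5.076, a3=0.960, a4=0.468, a0=9.564; τ=−ln(0.1031)/9.564=0.238 → t=0.502; u2·a0=0.0907·9.564=0.867 ≤ a1=3.060 → R1 fires; B=11 Y=3 S=5
Draw 4: a1=3.825, a2=5.170, a3=1.440, a4=0.572, a0=11.007; τ=−ln(0.4508)/11.007=0.072 → t=0.574; u2·a0=0.3979·11.007=4.380; a1=3.825 < 4.380 ≤ a1+a2=8.995 → R2 fires; B=12 Y=4 S=4
Draw 5: a1=4.080, a2=4.512, a3=1.920, a4=0.624, a0=11.136; τ=−ln(0.0823)/11.136=0.224 → t=0.799; u2·a0=0.1582·11.136=1.762 ≤ a1=4.080 → R1 fires; B=14 Y=5 S=3
Draw 6: a1=3.825, a2=3.948, a3=2.400, a4=0.728, a0=10.901; τ=−ln(0.6946)/10.901=0.033 → t=0.832; u2·a0=0.1935·10.901=2.109 ≤ a1=3.825 → R1 fires; B=16 Y=6 S=2
Draw 7: a1=3.060, a2=3.008, a3=2.880, a4=0.832, a0=9.780; τ=−ln(0.8446)/9.780=0.017 → t=0.849; u2·a0=0.6742·9.780=6.594; a1+a2=6.068 < 6.594 ≤ a1+…+a3=8.948 → R3 fires; B=16 Y=5 S=4
Draw 8: a1=5.100, a2=6.016, a3=2.400, a4=0.832, a0=14.348; τ=−ln(0.4759)/14.348=0.052 → t=0.901; u2·a0=0.8175·14.348=11.729; a1+a2=11.116 < 11.729 ≤ a1+…+a3=13.516 → R3 fires; B=16 Y=4 S=6
Draw 9: a1=6.120, a2=9.024, a3=1.920, a4=0.832, a0=17.896; τ=−ln(0.7756)/17.896=0.014 → t=0.915; u2·a0=0.2824·17.896=5.054 ≤ a1=6.120 → R1 fires; B=18 Y=5 S=5
Draw 10: a1=6.375, a2=8.460, a3=2.400, a4=0.936, a0=18.171; τ=−ln(0.6310)/18.171=0.025 → t=0.941; u2·a0=0.8290·18.171=15.064; a1+a2=14.835 < 15.064 ≤ a1+…+a3=17.235 → R3 fires; B=18 Y=4 S=7
Draw 11: a1=7.140, a2=11.844, a3=1.920, a4=0.936, a0=21.840; τ=−ln(0.0667)/21.840=0.124 → t=1.065; u2·a0=0.6045·21.840=13.202; a1=7.140 < 13.202 ≤ a1+a2=18.984 → R2 fires; B=19 Y=5 S=6
Draw 12: a1=7.650, a2=10.716, a3=2.400, a4=0.988, a0=21.754; τ=−ln(0.0379)/21.754=0.150 → t=1.215; u2·a0=0.2394·21.754=5.208 ≤ a1=7.650 → R1 fires; B=21 Y=6 S=5
Draw 13: a1=7.650, a2=9.870, a3=2.880, a4=1.092, a0=21.492; τ=−ln(0.1019)/21.492=0.106 → t=1.321 > T=1.3: stop.
Y first becomes ≥ 5 when it reaches 5 at the event at t=0.799.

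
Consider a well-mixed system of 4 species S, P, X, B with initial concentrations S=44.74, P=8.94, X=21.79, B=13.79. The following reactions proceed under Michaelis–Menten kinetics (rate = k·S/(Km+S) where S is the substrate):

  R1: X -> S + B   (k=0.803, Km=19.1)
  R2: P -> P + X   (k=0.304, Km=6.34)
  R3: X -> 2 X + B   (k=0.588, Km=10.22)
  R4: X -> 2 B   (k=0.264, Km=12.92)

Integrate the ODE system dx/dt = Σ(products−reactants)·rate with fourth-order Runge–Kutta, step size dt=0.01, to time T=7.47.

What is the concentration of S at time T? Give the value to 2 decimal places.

RK4 with dt=0.01: 747 steps to T=7.47. Trajectory (selected grid times):
t=0.00: S=44.74 P=8.94 X=21.79 B=13.79
t=0.83: S=45.10 P=8.94 X=21.78 B=14.75
t=1.66: S=45.45 P=8.94 X=21.76 B=15.71
t=2.49: S=45.81 P=8.94 X=21.75 B=16.68
t=3.32: S=46.16 P=8.94 X=21.74 B=17.64
t=4.15: S=46.51 P=8.94 X=21.73 B=18.60
t=4.98: S=46.87 P=8.94 X=21.71 B=19.56
t=5.81: S=47.22 P=8.94 X=21.70 B=20.52
t=6.64: S=47.58 P=8.94 X=21.69 B=21.48
t=7.47: S=47.93 P=8.94 X=21.68 B=22.44
Read off S at T=7.47: 47.93

S at T = 47.93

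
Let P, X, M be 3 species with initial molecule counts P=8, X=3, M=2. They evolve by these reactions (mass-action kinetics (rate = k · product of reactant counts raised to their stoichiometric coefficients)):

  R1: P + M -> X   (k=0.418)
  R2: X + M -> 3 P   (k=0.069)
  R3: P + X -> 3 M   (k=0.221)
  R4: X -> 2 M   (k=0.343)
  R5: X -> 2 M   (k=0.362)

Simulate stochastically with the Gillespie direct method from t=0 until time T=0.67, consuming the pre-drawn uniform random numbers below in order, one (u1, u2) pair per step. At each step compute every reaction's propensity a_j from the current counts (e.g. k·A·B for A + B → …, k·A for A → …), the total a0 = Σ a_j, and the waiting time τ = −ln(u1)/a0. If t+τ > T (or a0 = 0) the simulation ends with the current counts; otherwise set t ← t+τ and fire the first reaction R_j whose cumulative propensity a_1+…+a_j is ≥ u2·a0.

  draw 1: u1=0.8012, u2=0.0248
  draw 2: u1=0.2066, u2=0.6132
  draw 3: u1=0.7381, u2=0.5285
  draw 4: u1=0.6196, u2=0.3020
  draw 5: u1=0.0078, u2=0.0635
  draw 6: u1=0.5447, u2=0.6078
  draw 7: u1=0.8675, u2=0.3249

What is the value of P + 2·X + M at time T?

Check how each reaction changes W = P + 2·X + M (weight of products minus weight of reactants):
R1: P + M -> X: (2·1) − (1·1 + 1·1) = 2 − 2 = 0
R2: X + M -> 3 P: (1·3) − (2·1 + 1·1) = 3 − 3 = 0
R3: P + X -> 3 M: (1·3) − (1·1 + 2·1) = 3 − 3 = 0
R4: X -> 2 M: (1·2) − (2·1) = 2 − 2 = 0
R5: X -> 2 M: (1·2) − (2·1) = 2 − 2 = 0
Every reaction leaves W unchanged, so W is conserved and no simulation is needed: W(T) = W(0) = 8 + 2·3 + 2 = 16

Value at T = 16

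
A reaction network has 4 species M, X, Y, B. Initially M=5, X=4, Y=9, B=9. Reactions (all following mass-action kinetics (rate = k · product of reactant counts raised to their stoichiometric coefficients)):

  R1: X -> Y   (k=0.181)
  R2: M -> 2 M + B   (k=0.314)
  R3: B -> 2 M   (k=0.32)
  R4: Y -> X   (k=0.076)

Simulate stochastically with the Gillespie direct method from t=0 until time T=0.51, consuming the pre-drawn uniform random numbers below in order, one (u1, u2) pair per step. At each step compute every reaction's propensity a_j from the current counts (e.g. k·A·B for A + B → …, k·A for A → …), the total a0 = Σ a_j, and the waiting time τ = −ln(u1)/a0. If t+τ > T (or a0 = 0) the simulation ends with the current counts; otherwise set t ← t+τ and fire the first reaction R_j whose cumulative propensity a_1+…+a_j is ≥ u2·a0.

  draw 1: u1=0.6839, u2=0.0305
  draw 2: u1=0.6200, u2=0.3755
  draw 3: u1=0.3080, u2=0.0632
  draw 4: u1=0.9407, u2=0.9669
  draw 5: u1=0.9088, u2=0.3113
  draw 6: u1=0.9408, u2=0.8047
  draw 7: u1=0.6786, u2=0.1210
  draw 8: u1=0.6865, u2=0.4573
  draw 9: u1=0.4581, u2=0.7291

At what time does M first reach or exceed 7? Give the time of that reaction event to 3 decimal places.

t=0.000: M=5 X=4 Y=9 B=9
Draw 1: a1=0.724, a2=1.570, a3=2.880, a4=0.684, a0=5.858; τ=−ln(0.6839)/5.858=0.065 → t=0.065; u2·a0=0.0305·5.858=0.179 ≤ a1=0.724 → R1 fires; M=5 X=3 Y=10 B=9
Draw 2: a1=0.543, a2=1.570, a3=2.880, a4=0.760, a0=5.753; τ=−ln(0.6200)/5.753=0.083 → t=0.148; u2·a0=0.3755·5.753=2.160; a1+a2=2.113 < 2.160 ≤ a1+…+a3=4.993 → R3 fires; M=7 X=3 Y=10 B=8
Draw 3: a1=0.543, a2=2.198, a3=2.560, a4=0.760, a0=6.061; τ=−ln(0.3080)/6.061=0.194 → t=0.342; u2·a0=0.0632·6.061=0.383 ≤ a1=0.543 → R1 fires; M=7 X=2 Y=11 B=8
Draw 4: a1=0.362, a2=2.198, a3=2.560, a4=0.836, a0=5.956; τ=−ln(0.9407)/5.956=0.010 → t=0.353; u2·a0=0.9669·5.956=5.759; a1+…+a3=5.120 < 5.759 ≤ a1+…+a4=5.956 → R4 fires; M=7 X=3 Y=10 B=8
Draw 5: a1=0.543, a2=2.198, a3=2.560, a4=0.760, a0=6.061; τ=−ln(0.9088)/6.061=0.016 → t=0.368; u2·a0=0.3113·6.061=1.887; a1=0.543 < 1.887 ≤ a1+a2=2.741 → R2 fires; M=8 X=3 Y=10 B=9
Draw 6: a1=0.543, a2=2.512, a3=2.880, a4=0.760, a0=6.695; τ=−ln(0.9408)/6.695=0.009 → t=0.377; u2·a0=0.8047·6.695=5.387; a1+a2=3.055 < 5.387 ≤ a1+…+a3=5.935 → R3 fires; M=10 X=3 Y=10 B=8
Draw 7: a1=0.543, a2=3.140, a3=2.560, a4=0.760, a0=7.003; τ=−ln(0.6786)/7.003=0.055 → t=0.433; u2·a0=0.1210·7.003=0.847; a1=0.543 < 0.847 ≤ a1+a2=3.683 → R2 fires; M=11 X=3 Y=10 B=9
Draw 8: a1=0.543, a2=3.454, a3=2.880, a4=0.760, a0=7.637; τ=−ln(0.6865)/7.637=0.049 → t=0.482; u2·a0=0.4573·7.637=3.492; a1=0.543 < 3.492 ≤ a1+a2=3.997 → R2 fires; M=12 X=3 Y=10 B=10
Draw 9: a1=0.543, a2=3.768, a3=3.200, a4=0.760, a0=8.271; τ=−ln(0.4581)/8.271=0.094 → t=0.576 > T=0.51: stop.
M first becomes ≥ 7 when it reaches 7 at the event at t=0.148.

Threshold first reached at t = 0.148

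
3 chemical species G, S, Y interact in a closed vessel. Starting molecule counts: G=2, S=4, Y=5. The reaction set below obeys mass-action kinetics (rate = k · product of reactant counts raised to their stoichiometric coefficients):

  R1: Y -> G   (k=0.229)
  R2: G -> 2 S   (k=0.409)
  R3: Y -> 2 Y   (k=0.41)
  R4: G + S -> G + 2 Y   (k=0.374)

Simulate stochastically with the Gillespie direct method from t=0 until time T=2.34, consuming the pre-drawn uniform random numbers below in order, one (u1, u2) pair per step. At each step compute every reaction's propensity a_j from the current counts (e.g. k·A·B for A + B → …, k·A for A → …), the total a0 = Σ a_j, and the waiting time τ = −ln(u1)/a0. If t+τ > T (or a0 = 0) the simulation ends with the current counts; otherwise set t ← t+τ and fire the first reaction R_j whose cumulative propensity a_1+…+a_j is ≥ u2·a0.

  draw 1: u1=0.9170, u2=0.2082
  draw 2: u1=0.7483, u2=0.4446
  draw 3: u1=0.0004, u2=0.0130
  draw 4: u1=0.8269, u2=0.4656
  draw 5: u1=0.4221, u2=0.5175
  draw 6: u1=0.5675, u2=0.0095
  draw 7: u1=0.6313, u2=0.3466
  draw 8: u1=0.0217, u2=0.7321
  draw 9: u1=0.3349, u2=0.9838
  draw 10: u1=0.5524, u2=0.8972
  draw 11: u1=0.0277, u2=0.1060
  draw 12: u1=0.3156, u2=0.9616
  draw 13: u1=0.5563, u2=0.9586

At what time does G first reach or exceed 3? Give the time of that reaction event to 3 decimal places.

Threshold first reached at t = 1.443

t=0.000: G=2 S=4 Y=5
Draw 1: a1=1.145, a2=0.818, a3=2.050, a4=2.992, a0=7.005; τ=−ln(0.9170)/7.005=0.012 → t=0.012; u2·a0=0.2082·7.005=1.458; a1=1.145 < 1.458 ≤ a1+a2=1.963 → R2 fires; G=1 S=6 Y=5
Draw 2: a1=1.145, a2=0.409, a3=2.050, a4=2.244, a0=5.848; τ=−ln(0.7483)/5.848=0.050 → t=0.062; u2·a0=0.4446·5.848=2.600; a1+a2=1.554 < 2.600 ≤ a1+…+a3=3.604 → R3 fires; G=1 S=6 Y=6
Draw 3: a1=1.374, a2=0.409, a3=2.460, a4=2.244, a0=6.487; τ=−ln(0.0004)/6.487=1.206 → t=1.268; u2·a0=0.0130·6.487=0.084 ≤ a1=1.374 → R1 fires; G=2 S=6 Y=5
Draw 4: a1=1.145, a2=0.818, a3=2.050, a4=4.488, a0=8.501; τ=−ln(0.8269)/8.501=0.022 → t=1.290; u2·a0=0.4656·8.501=3.958; a1+a2=1.963 < 3.958 ≤ a1+…+a3=4.013 → R3 fires; G=2 S=6 Y=6
Draw 5: a1=1.374, a2=0.818, a3=2.460, a4=4.488, a0=9.140; τ=−ln(0.4221)/9.140=0.094 → t=1.385; u2·a0=0.5175·9.140=4.730; a1+…+a3=4.652 < 4.730 ≤ a1+…+a4=9.140 → R4 fires; G=2 S=5 Y=8
Draw 6: a1=1.832, a2=0.818, a3=3.280, a4=3.740, a0=9.670; τ=−ln(0.5675)/9.670=0.059 → t=1.443; u2·a0=0.0095·9.670=0.092 ≤ a1=1.832 → R1 fires; G=3 S=5 Y=7
Draw 7: a1=1.603, a2=1.227, a3=2.870, a4=5.610, a0=11.310; τ=−ln(0.6313)/11.310=0.041 → t=1.484; u2·a0=0.3466·11.310=3.920; a1+a2=2.830 < 3.920 ≤ a1+…+a3=5.700 → R3 fires; G=3 S=5 Y=8
Draw 8: a1=1.832, a2=1.227, a3=3.280, a4=5.610, a0=11.949; τ=−ln(0.0217)/11.949=0.321 → t=1.805; u2·a0=0.7321·11.949=8.748; a1+…+a3=6.339 < 8.748 ≤ a1+…+a4=11.949 → R4 fires; G=3 S=4 Y=10
Draw 9: a1=2.290, a2=1.227, a3=4.100, a4=4.488, a0=12.105; τ=−ln(0.3349)/12.105=0.090 → t=1.895; u2·a0=0.9838·12.105=11.909; a1+…+a3=7.617 < 11.909 ≤ a1+…+a4=12.105 → R4 fires; G=3 S=3 Y=12
Draw 10: a1=2.748, a2=1.227, a3=4.920, a4=3.366, a0=12.261; τ=−ln(0.5524)/12.261=0.048 → t=1.943; u2·a0=0.8972·12.261=11.001; a1+…+a3=8.895 < 11.001 ≤ a1+…+a4=12.261 → R4 fires; G=3 S=2 Y=14
Draw 11: a1=3.206, a2=1.227, a3=5.740, a4=2.244, a0=12.417; τ=−ln(0.0277)/12.417=0.289 → t=2.232; u2·a0=0.1060·12.417=1.316 ≤ a1=3.206 → R1 fires; G=4 S=2 Y=13
Draw 12: a1=2.977, a2=1.636, a3=5.330, a4=2.992, a0=12.935; τ=−ln(0.3156)/12.935=0.089 → t=2.321; u2·a0=0.9616·12.935=12.438; a1+…+a3=9.943 < 12.438 ≤ a1+…+a4=12.935 → R4 fires; G=4 S=1 Y=15
Draw 13: a1=3.435, a2=1.636, a3=6.150, a4=1.496, a0=12.717; τ=−ln(0.5563)/12.717=0.046 → t=2.367 > T=2.34: stop.
G first becomes ≥ 3 when it reaches 3 at the event at t=1.443.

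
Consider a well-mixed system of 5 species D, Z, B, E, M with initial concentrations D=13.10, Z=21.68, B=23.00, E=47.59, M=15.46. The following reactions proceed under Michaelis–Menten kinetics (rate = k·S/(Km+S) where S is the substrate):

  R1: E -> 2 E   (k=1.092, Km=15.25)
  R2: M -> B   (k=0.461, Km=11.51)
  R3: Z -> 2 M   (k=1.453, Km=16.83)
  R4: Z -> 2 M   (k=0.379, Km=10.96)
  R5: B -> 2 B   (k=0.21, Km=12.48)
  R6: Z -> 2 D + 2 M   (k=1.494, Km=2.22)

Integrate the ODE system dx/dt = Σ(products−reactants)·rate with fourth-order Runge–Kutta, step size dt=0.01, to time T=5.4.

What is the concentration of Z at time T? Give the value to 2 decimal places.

RK4 with dt=0.01: 540 steps to T=5.4. Trajectory (selected grid times):
t=0.00: D=13.10 Z=21.68 B=23.00 E=47.59 M=15.46
t=0.60: D=14.72 Z=20.24 B=23.25 E=48.09 M=18.18
t=1.20: D=16.33 Z=18.82 B=23.50 E=48.58 M=20.85
t=1.80: D=17.93 Z=17.43 B=23.77 E=49.08 M=23.45
t=2.40: D=19.51 Z=16.06 B=24.04 E=49.58 M=25.99
t=3.00: D=21.08 Z=14.73 B=24.32 E=50.09 M=28.46
t=3.60: D=22.63 Z=13.43 B=24.60 E=50.59 M=30.86
t=4.20: D=24.15 Z=12.17 B=24.89 E=51.09 M=33.18
t=4.80: D=25.66 Z=10.94 B=25.18 E=51.60 M=35.42
t=5.40: D=27.13 Z=9.76 B=25.47 E=52.10 M=37.57
Read off Z at T=5.4: 9.76

Z at T = 9.76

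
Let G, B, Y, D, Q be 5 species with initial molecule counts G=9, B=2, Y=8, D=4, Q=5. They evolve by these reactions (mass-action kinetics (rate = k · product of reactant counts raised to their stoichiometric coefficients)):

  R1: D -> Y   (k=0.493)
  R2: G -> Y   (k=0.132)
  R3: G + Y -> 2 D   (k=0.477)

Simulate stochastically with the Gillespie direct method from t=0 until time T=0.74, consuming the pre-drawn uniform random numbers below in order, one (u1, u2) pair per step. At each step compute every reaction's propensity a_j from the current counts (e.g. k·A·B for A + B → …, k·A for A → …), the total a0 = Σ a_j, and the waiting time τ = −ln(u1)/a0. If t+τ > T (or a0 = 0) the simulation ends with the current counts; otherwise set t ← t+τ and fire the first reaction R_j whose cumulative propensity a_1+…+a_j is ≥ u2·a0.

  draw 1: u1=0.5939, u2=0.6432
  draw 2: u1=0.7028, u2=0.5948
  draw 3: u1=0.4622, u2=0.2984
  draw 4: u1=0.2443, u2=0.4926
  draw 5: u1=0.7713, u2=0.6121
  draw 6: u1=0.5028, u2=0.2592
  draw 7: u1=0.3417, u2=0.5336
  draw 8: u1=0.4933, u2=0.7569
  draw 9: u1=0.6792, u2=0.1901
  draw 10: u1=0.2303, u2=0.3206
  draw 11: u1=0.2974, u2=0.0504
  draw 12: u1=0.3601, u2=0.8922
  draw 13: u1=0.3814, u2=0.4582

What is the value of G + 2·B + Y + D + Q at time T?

Value at T = 30

Check how each reaction changes W = G + 2·B + Y + D + Q (weight of products minus weight of reactants):
R1: D -> Y: (1·1) − (1·1) = 1 − 1 = 0
R2: G -> Y: (1·1) − (1·1) = 1 − 1 = 0
R3: G + Y -> 2 D: (1·2) − (1·1 + 1·1) = 2 − 2 = 0
Every reaction leaves W unchanged, so W is conserved and no simulation is needed: W(T) = W(0) = 9 + 2·2 + 8 + 4 + 5 = 30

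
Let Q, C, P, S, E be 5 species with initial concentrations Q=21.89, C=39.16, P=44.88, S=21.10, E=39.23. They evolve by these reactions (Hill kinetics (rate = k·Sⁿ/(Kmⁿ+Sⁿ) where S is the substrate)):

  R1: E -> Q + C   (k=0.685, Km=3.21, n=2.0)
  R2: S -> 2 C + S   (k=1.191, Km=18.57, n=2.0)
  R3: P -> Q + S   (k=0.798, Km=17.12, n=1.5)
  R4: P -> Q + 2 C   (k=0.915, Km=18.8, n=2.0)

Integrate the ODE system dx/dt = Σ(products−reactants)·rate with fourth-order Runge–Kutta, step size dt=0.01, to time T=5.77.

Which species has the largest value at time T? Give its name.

RK4 with dt=0.01: 577 steps to T=5.77. Trajectory (selected grid times):
t=0.00: Q=21.89 C=39.16 P=44.88 S=21.10 E=39.23
t=0.64: Q=23.23 C=41.46 P=43.97 S=21.51 E=38.79
t=1.28: Q=24.57 C=43.76 P=43.07 S=21.92 E=38.36
t=1.92: Q=25.91 C=46.07 P=42.17 S=22.33 E=37.92
t=2.56: Q=27.23 C=48.38 P=41.28 S=22.73 E=37.49
t=3.21: Q=28.57 C=50.74 P=40.38 S=23.14 E=37.05
t=3.85: Q=29.89 C=53.07 P=39.50 S=23.54 E=36.61
t=4.49: Q=31.19 C=55.40 P=38.63 S=23.94 E=36.18
t=5.13: Q=32.49 C=57.74 P=37.77 S=24.33 E=35.74
t=5.77: Q=33.78 C=60.08 P=36.91 S=24.72 E=35.31
At T=5.77: Q=33.78 C=60.08 P=36.91 S=24.72 E=35.31; the largest is C.

Dominant species at T: C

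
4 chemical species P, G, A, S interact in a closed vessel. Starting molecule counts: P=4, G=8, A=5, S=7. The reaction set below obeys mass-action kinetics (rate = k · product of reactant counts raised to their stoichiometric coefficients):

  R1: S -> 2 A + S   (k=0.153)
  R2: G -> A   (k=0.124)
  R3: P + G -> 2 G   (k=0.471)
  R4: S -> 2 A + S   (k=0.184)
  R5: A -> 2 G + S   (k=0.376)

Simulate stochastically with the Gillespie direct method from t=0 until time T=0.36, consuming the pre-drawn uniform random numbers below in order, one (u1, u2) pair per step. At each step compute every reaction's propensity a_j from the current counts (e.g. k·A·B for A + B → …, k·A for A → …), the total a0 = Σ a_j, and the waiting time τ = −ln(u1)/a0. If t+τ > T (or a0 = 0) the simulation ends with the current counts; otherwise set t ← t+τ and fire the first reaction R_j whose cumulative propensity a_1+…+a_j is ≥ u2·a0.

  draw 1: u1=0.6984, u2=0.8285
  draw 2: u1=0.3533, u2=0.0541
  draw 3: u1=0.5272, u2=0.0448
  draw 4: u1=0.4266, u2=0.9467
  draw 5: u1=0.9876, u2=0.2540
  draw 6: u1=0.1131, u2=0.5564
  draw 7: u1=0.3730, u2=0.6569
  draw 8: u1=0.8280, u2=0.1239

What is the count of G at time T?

t=0.000: P=4 G=8 A=5 S=7
Draw 1: a1=1.071, a2=0.992, a3=15.072, a4=1.288, a5=1.880, a0=20.303; τ=−ln(0.6984)/20.303=0.018 → t=0.018; u2·a0=0.8285·20.303=16.821; a1+a2=2.063 < 16.821 ≤ a1+…+a3=17.135 → R3 fires; P=3 G=9 A=5 S=7
Draw 2: a1=1.071, a2=1.116, a3=12.717, a4=1.288, a5=1.880, a0=18.072; τ=−ln(0.3533)/18.072=0.058 → t=0.075; u2·a0=0.0541·18.072=0.978 ≤ a1=1.071 → R1 fires; P=3 G=9 A=7 S=7
Draw 3: a1=1.071, a2=1.116, a3=12.717, a4=1.288, a5=2.632, a0=18.824; τ=−ln(0.5272)/18.824=0.034 → t=0.109; u2·a0=0.0448·18.824=0.843 ≤ a1=1.071 → R1 fires; P=3 G=9 A=9 S=7
Draw 4: a1=1.071, a2=1.116, a3=12.717, a4=1.288, a5=3.384, a0=19.576; τ=−ln(0.4266)/19.576=0.044 → t=0.153; u2·a0=0.9467·19.576=18.533; a1+…+a4=16.192 < 18.533 ≤ a1+…+a5=19.576 → R5 fires; P=3 G=11 A=8 S=8
Draw 5: a1=1.224, a2=1.364, a3=15.543, a4=1.472, a5=3.008, a0=22.611; τ=−ln(0.9876)/22.611=0.001 → t=0.153; u2·a0=0.2540·22.611=5.743; a1+a2=2.588 < 5.743 ≤ a1+…+a3=18.131 → R3 fires; P=2 G=12 A=8 S=8
Draw 6: a1=1.224, a2=1.488, a3=11.304, a4=1.472, a5=3.008, a0=18.496; τ=−ln(0.1131)/18.496=0.118 → t=0.271; u2·a0=0.5564·18.496=10.291; a1+a2=2.712 < 10.291 ≤ a1+…+a3=14.016 → R3 fires; P=1 G=13 A=8 S=8
Draw 7: a1=1.224, a2=1.612, a3=6.123, a4=1.472, a5=3.008, a0=13.439; τ=−ln(0.3730)/13.439=0.073 → t=0.345; u2·a0=0.6569·13.439=8.828; a1+a2=2.836 < 8.828 ≤ a1+…+a3=8.959 → R3 fires; P=0 G=14 A=8 S=8
Draw 8: a1=1.224, a2=1.736, a3=0.000, a4=1.472, a5=3.008, a0=7.440; τ=−ln(0.8280)/7.440=0.025 → t=0.370 > T=0.36: stop.
Read off G at T=0.36: 14

G at T = 14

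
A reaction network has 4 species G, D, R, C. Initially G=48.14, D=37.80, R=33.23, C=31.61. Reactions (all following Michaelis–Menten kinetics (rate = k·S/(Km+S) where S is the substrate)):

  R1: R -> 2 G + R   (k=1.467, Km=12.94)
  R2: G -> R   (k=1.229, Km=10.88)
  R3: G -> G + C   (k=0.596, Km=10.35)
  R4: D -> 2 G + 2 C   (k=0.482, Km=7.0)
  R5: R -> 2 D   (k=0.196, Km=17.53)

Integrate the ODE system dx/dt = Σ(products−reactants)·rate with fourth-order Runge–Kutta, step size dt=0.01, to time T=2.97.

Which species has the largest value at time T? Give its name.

Dominant species at T: G

RK4 with dt=0.01: 297 steps to T=2.97. Trajectory (selected grid times):
t=0.00: G=48.14 D=37.80 R=33.23 C=31.61
t=0.33: G=48.77 D=37.75 R=33.52 C=32.04
t=0.66: G=49.41 D=37.70 R=33.81 C=32.47
t=0.99: G=50.05 D=37.65 R=34.10 C=32.90
t=1.32: G=50.68 D=37.60 R=34.39 C=33.33
t=1.65: G=51.32 D=37.56 R=34.68 C=33.77
t=1.98: G=51.96 D=37.51 R=34.97 C=34.20
t=2.31: G=52.60 D=37.46 R=35.27 C=34.63
t=2.64: G=53.24 D=37.41 R=35.56 C=35.06
t=2.97: G=53.88 D=37.37 R=35.85 C=35.49
At T=2.97: G=53.88 D=37.37 R=35.85 C=35.49; the largest is G.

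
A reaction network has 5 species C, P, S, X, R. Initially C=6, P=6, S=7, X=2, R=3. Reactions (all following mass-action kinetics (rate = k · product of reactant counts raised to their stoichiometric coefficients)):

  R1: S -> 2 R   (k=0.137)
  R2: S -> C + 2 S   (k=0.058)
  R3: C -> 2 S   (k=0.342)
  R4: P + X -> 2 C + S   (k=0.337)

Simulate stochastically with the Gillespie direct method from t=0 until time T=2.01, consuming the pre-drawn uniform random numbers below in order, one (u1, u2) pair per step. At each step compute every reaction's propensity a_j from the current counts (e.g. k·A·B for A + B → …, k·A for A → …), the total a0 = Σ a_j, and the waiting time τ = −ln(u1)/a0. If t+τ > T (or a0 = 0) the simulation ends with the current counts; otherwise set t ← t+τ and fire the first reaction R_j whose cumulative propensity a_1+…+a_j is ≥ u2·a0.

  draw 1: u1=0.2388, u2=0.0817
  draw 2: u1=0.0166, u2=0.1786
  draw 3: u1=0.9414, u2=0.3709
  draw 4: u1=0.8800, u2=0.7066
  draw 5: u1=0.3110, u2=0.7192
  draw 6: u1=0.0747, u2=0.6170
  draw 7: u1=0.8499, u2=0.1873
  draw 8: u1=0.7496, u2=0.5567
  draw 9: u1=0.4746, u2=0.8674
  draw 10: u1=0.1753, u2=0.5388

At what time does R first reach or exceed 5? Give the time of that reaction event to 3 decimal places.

t=0.000: C=6 P=6 S=7 X=2 R=3
Draw 1: a1=0.959, a2=0.406, a3=2.052, a4=4.044, a0=7.461; τ=−ln(0.2388)/7.461=0.192 → t=0.192; u2·a0=0.0817·7.461=0.610 ≤ a1=0.959 → R1 fires; C=6 P=6 S=6 X=2 R=5
Draw 2: a1=0.822, a2=0.348, a3=2.052, a4=4.044, a0=7.266; τ=−ln(0.0166)/7.266=0.564 → t=0.756; u2·a0=0.1786·7.266=1.298; a1+a2=1.170 < 1.298 ≤ a1+…+a3=3.222 → R3 fires; C=5 P=6 S=8 X=2 R=5
Draw 3: a1=1.096, a2=0.464, a3=1.710, a4=4.044, a0=7.314; τ=−ln(0.9414)/7.314=0.008 → t=0.764; u2·a0=0.3709·7.314=2.713; a1+a2=1.560 < 2.713 ≤ a1+…+a3=3.270 → R3 fires; C=4 P=6 S=10 X=2 R=5
Draw 4: a1=1.370, a2=0.580, a3=1.368, a4=4.044, a0=7.362; τ=−ln(0.8800)/7.362=0.017 → t=0.782; u2·a0=0.7066·7.362=5.202; a1+…+a3=3.318 < 5.202 ≤ a1+…+a4=7.362 → R4 fires; C=6 P=5 S=11 X=1 R=5
Draw 5: a1=1.507, a2=0.638, a3=2.052, a4=1.685, a0=5.882; τ=−ln(0.3110)/5.882=0.199 → t=0.980; u2·a0=0.7192·5.882=4.230; a1+…+a3=4.197 < 4.230 ≤ a1+…+a4=5.882 → R4 fires; C=8 P=4 S=12 X=0 R=5
Draw 6: a1=1.644, a2=0.696, a3=2.736, a4=0.000, a0=5.076; τ=−ln(0.0747)/5.076=0.511 → t=1.491; u2·a0=0.6170·5.076=3.132; a1+a2=2.340 < 3.132 ≤ a1+…+a3=5.076 → R3 fires; C=7 P=4 S=14 X=0 R=5
Draw 7: a1=1.918, a2=0.812, a3=2.394, a4=0.000, a0=5.124; τ=−ln(0.8499)/5.124=0.032 → t=1.523; u2·a0=0.1873·5.124=0.960 ≤ a1=1.918 → R1 fires; C=7 P=4 S=13 X=0 R=7
Draw 8: a1=1.781, a2=0.754, a3=2.394, a4=0.000, a0=4.929; τ=−ln(0.7496)/4.929=0.058 → t=1.581; u2·a0=0.5567·4.929=2.744; a1+a2=2.535 < 2.744 ≤ a1+…+a3=4.929 → R3 fires; C=6 P=4 S=15 X=0 R=7
Draw 9: a1=2.055, a2=0.870, a3=2.052, a4=0.000, a0=4.977; τ=−ln(0.4746)/4.977=0.150 → t=1.731; u2·a0=0.8674·4.977=4.317; a1+a2=2.925 < 4.317 ≤ a1+…+a3=4.977 → R3 fires; C=5 P=4 S=17 X=0 R=7
Draw 10: a1=2.329, a2=0.986, a3=1.710, a4=0.000, a0=5.025; τ=−ln(0.1753)/5.025=0.347 → t=2.078 > T=2.01: stop.
R first becomes ≥ 5 when it reaches 5 at the event at t=0.192.

Threshold first reached at t = 0.192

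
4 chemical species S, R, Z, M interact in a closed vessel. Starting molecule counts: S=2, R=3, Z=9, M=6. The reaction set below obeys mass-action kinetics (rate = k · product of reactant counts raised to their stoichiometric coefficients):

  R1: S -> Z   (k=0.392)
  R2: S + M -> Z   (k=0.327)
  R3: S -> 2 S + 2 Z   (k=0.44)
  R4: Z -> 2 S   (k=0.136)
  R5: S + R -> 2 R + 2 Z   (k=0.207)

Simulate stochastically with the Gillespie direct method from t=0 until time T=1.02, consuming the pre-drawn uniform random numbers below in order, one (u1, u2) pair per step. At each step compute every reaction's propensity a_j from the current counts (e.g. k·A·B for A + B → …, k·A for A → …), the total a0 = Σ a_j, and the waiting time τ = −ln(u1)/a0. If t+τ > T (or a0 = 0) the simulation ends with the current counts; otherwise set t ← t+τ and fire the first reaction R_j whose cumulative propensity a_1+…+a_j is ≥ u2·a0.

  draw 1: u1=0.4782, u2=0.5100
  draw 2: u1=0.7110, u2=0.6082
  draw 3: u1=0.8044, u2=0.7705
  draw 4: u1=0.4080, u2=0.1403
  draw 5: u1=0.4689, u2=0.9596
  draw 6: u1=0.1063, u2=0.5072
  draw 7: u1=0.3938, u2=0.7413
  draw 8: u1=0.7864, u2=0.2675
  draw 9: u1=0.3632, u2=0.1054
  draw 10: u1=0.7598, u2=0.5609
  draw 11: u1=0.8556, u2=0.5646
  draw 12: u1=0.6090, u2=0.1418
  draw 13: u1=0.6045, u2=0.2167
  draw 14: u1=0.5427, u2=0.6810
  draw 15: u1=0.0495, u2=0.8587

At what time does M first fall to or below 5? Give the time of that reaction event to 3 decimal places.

Threshold first reached at t = 0.092

t=0.000: S=2 R=3 Z=9 M=6
Draw 1: a1=0.784, a2=3.924, a3=0.880, a4=1.224, a5=1.242, a0=8.054; τ=−ln(0.4782)/8.054=0.092 → t=0.092; u2·a0=0.5100·8.054=4.108; a1=0.784 < 4.108 ≤ a1+a2=4.708 → R2 fires; S=1 R=3 Z=10 M=5
Draw 2: a1=0.392, a2=1.635, a3=0.440, a4=1.360, a5=0.621, a0=4.448; τ=−ln(0.7110)/4.448=0.077 → t=0.168; u2·a0=0.6082·4.448=2.705; a1+…+a3=2.467 < 2.705 ≤ a1+…+a4=3.827 → R4 fires; S=3 R=3 Z=9 M=5
Draw 3: a1=1.176, a2=4.905, a3=1.320, a4=1.224, a5=1.863, a0=10.488; τ=−ln(0.8044)/10.488=0.021 → t=0.189; u2·a0=0.7705·10.488=8.081; a1+…+a3=7.401 < 8.081 ≤ a1+…+a4=8.625 → R4 fires; S=5 R=3 Z=8 M=5
Draw 4: a1=1.960, a2=8.175, a3=2.200, a4=1.088, a5=3.105, a0=16.528; τ=−ln(0.4080)/16.528=0.054 → t=0.243; u2·a0=0.1403·16.528=2.319; a1=1.960 < 2.319 ≤ a1+a2=10.135 → R2 fires; S=4 R=3 Z=9 M=4
Draw 5: a1=1.568, a2=5.232, a3=1.760, a4=1.224, a5=2.484, a0=12.268; τ=−ln(0.4689)/12.268=0.062 → t=0.305; u2·a0=0.9596·12.268=11.772; a1+…+a4=9.784 < 11.772 ≤ a1+…+a5=12.268 → R5 fires; S=3 R=4 Z=11 M=4
Draw 6: a1=1.176, a2=3.924, a3=1.320, a4=1.496, a5=2.484, a0=10.400; τ=−ln(0.1063)/10.400=0.216 → t=0.521; u2·a0=0.5072·10.400=5.275; a1+a2=5.100 < 5.275 ≤ a1+…+a3=6.420 → R3 fires; S=4 R=4 Z=13 M=4
Draw 7: a1=1.568, a2=5.232, a3=1.760, a4=1.768, a5=3.312, a0=13.640; τ=−ln(0.3938)/13.640=0.068 → t=0.589; u2·a0=0.7413·13.640=10.111; a1+…+a3=8.560 < 10.111 ≤ a1+…+a4=10.328 → R4 fires; S=6 R=4 Z=12 M=4
Draw 8: a1=2.352, a2=7.848, a3=2.640, a4=1.632, a5=4.968, a0=19.440; τ=−ln(0.7864)/19.440=0.012 → t=0.601; u2·a0=0.2675·19.440=5.200; a1=2.352 < 5.200 ≤ a1+a2=10.200 → R2 fires; S=5 R=4 Z=13 M=3
Draw 9: a1=1.960, a2=4.905, a3=2.200, a4=1.768, a5=4.140, a0=14.973; τ=−ln(0.3632)/14.973=0.068 → t=0.669; u2·a0=0.1054·14.973=1.578 ≤ a1=1.960 → R1 fires; S=4 R=4 Z=14 M=3
Draw 10: a1=1.568, a2=3.924, a3=1.760, a4=1.904, a5=3.312, a0=12.468; τ=−ln(0.7598)/12.468=0.022 → t=0.691; u2·a0=0.5609·12.468=6.993; a1+a2=5.492 < 6.993 ≤ a1+…+a3=7.252 → R3 fires; S=5 R=4 Z=16 M=3
Draw 11: a1=1.960, a2=4.905, a3=2.200, a4=2.176, a5=4.140, a0=15.381; τ=−ln(0.8556)/15.381=0.010 → t=0.701; u2·a0=0.5646·15.381=8.684; a1+a2=6.865 < 8.684 ≤ a1+…+a3=9.065 → R3 fires; S=6 R=4 Z=18 M=3
Draw 12: a1=2.352, a2=5.886, a3=2.640, a4=2.448, a5=4.968, a0=18.294; τ=−ln(0.6090)/18.294=0.027 → t=0.728; u2·a0=0.1418·18.294=2.594; a1=2.352 < 2.594 ≤ a1+a2=8.238 → R2 fires; S=5 R=4 Z=19 M=2
Draw 13: a1=1.960, a2=3.270, a3=2.200, a4=2.584, a5=4.140, a0=14.154; τ=−ln(0.6045)/14.154=0.036 → t=0.764; u2·a0=0.2167·14.154=3.067; a1=1.960 < 3.067 ≤ a1+a2=5.230 → R2 fires; S=4 R=4 Z=20 M=1
Draw 14: a1=1.568, a2=1.308, a3=1.760, a4=2.720, a5=3.312, a0=10.668; τ=−ln(0.5427)/10.668=0.057 → t=0.821; u2·a0=0.6810·10.668=7.265; a1+…+a3=4.636 < 7.265 ≤ a1+…+a4=7.356 → R4 fires; S=6 R=4 Z=19 M=1
Draw 15: a1=2.352, a2=1.962, a3=2.640, a4=2.584, a5=4.968, a0=14.506; τ=−ln(0.0495)/14.506=0.207 → t=1.028 > T=1.02: stop.
M first becomes ≤ 5 when it reaches 5 at the event at t=0.092.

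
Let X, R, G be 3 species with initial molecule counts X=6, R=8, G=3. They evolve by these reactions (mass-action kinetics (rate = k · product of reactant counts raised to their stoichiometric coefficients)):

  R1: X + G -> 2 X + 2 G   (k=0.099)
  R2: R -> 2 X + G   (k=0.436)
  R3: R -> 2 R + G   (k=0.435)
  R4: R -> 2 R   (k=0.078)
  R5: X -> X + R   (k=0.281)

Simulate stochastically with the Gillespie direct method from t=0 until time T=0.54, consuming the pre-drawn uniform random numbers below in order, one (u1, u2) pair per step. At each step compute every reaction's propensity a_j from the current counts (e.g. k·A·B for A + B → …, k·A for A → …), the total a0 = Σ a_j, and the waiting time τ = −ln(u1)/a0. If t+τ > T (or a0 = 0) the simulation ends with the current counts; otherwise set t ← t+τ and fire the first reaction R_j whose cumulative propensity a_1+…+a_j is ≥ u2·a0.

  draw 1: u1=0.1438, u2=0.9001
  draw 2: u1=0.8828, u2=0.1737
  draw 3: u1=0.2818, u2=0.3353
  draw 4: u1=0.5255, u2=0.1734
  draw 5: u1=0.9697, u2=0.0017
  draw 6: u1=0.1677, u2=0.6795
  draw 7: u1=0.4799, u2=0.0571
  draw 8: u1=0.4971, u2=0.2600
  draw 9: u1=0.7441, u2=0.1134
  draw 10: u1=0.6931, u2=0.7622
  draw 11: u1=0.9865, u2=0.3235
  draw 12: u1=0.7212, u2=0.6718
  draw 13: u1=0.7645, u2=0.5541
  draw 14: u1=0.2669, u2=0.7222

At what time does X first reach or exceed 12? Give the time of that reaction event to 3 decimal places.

Threshold first reached at t = 0.330

t=0.000: X=6 R=8 G=3
Draw 1: a1=1.782, a2=3.488, a3=3.480, a4=0.624, a5=1.686, a0=11.060; τ=−ln(0.1438)/11.060=0.175 → t=0.175; u2·a0=0.9001·11.060=9.955; a1+…+a4=9.374 < 9.955 ≤ a1+…+a5=11.060 → R5 fires; X=6 R=9 G=3
Draw 2: a1=1.782, a2=3.924, a3=3.915, a4=0.702, a5=1.686, a0=12.009; τ=−ln(0.8828)/12.009=0.010 → t=0.186; u2·a0=0.1737·12.009=2.086; a1=1.782 < 2.086 ≤ a1+a2=5.706 → R2 fires; X=8 R=8 G=4
Draw 3: a1=3.168, a2=3.488, a3=3.480, a4=0.624, a5=2.248, a0=13.008; τ=−ln(0.2818)/13.008=0.097 → t=0.283; u2·a0=0.3353·13.008=4.362; a1=3.168 < 4.362 ≤ a1+a2=6.656 → R2 fires; X=10 R=7 G=5
Draw 4: a1=4.950, a2=3.052, a3=3.045, a4=0.546, a5=2.810, a0=14.403; τ=−ln(0.5255)/14.403=0.045 → t=0.328; u2·a0=0.1734·14.403=2.497 ≤ a1=4.950 → R1 fires; X=11 R=7 G=6
Draw 5: a1=6.534, a2=3.052, a3=3.045, a4=0.546, a5=3.091, a0=16.268; τ=−ln(0.9697)/16.268=0.002 → t=0.330; u2·a0=0.0017·16.268=0.028 ≤ a1=6.534 → R1 fires; X=12 R=7 G=7
Draw 6: a1=8.316, a2=3.052, a3=3.045, a4=0.546, a5=3.372, a0=18.331; τ=−ln(0.1677)/18.331=0.097 → t=0.427; u2·a0=0.6795·18.331=12.456; a1+a2=11.368 < 12.456 ≤ a1+…+a3=14.413 → R3 fires; X=12 R=8 G=8
Draw 7: a1=9.504, a2=3.488, a3=3.480, a4=0.624, a5=3.372, a0=20.468; τ=−ln(0.4799)/20.468=0.036 → t=0.463; u2·a0=0.0571·20.468=1.169 ≤ a1=9.504 → R1 fires; X=13 R=8 G=9
Draw 8: a1=11.583, a2=3.488, a3=3.480, a4=0.624, a5=3.653, a0=22.828; τ=−ln(0.4971)/22.828=0.031 → t=0.494; u2·a0=0.2600·22.828=5.935 ≤ a1=11.583 → R1 fires; X=14 R=8 G=10
Draw 9: a1=13.860, a2=3.488, a3=3.480, a4=0.624, a5=3.934, a0=25.386; τ=−ln(0.7441)/25.386=0.012 → t=0.505; u2·a0=0.1134·25.386=2.879 ≤ a1=13.860 → R1 fires; X=15 R=8 G=11
Draw 10: a1=16.335, a2=3.488, a3=3.480, a4=0.624, a5=4.215, a0=28.142; τ=−ln(0.6931)/28.142=0.013 → t=0.518; u2·a0=0.7622·28.142=21.450; a1+a2=19.823 < 21.450 ≤ a1+…+a3=23.303 → R3 fires; X=15 R=9 G=12
Draw 11: a1=17.820, a2=3.924, a3=3.915, a4=0.702, a5=4.215, a0=30.576; τ=−ln(0.9865)/30.576=0.000 → t=0.519; u2·a0=0.3235·30.576=9.891 ≤ a1=17.820 → R1 fires; X=16 R=9 G=13
Draw 12: a1=20.592, a2=3.924, a3=3.915, a4=0.702, a5=4.496, a0=33.629; τ=−ln(0.7212)/33.629=0.010 → t=0.528; u2·a0=0.6718·33.629=22.592; a1=20.592 < 22.592 ≤ a1+a2=24.516 → R2 fires; X=18 R=8 G=14
Draw 13: a1=24.948, a2=3.488, a3=3.480, a4=0.624, a5=5.058, a0=37.598; τ=−ln(0.7645)/37.598=0.007 → t=0.536; u2·a0=0.5541·37.598=20.833 ≤ a1=24.948 → R1 fires; X=19 R=8 G=15
Draw 14: a1=28.215, a2=3.488, a3=3.480, a4=0.624, a5=5.339, a0=41.146; τ=−ln(0.2669)/41.146=0.032 → t=0.568 > T=0.54: stop.
X first becomes ≥ 12 when it reaches 12 at the event at t=0.330.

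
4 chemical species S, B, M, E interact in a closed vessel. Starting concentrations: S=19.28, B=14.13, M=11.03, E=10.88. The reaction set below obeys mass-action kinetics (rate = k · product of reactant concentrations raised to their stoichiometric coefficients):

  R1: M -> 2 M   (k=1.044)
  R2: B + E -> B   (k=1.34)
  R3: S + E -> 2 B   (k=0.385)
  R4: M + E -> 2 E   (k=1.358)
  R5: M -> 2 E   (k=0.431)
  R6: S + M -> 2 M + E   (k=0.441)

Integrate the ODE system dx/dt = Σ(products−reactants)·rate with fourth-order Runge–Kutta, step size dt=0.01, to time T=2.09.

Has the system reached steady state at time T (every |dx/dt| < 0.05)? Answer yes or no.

RK4 with dt=0.01: 209 steps to T=2.09. Trajectory (selected grid times):
t=0.00: S=19.28 B=14.13 M=11.03 E=10.88
t=0.23: S=5.48 B=23.97 M=8.77 E=1.51
t=0.46: S=1.89 B=24.70 M=9.90 E=0.91
t=0.70: S=0.61 B=24.86 M=10.15 E=0.62
t=0.93: S=0.21 B=24.90 M=10.20 E=0.51
t=1.16: S=0.07 B=24.91 M=10.22 E=0.47
t=1.39: S=0.02 B=24.91 M=10.22 E=0.46
t=1.63: S=0.01 B=24.91 M=10.22 E=0.45
t=1.86: S=0.00 B=24.91 M=10.22 E=0.45
t=2.09: S=0.00 B=24.91 M=10.22 E=0.45
Rates at T: R1=10.6695, R2=15.0866, R3=0.0002, R4=6.2718, R5=4.4047, R6=0.0041
dx/dt at T (Σ net stoichiometry × rate): S=-0.0042, B=+0.0003, M=-0.0030, E=-0.0015
Largest |dx/dt| is |-0.0042| (S) < 0.05 → steady.

Steady state at T: yes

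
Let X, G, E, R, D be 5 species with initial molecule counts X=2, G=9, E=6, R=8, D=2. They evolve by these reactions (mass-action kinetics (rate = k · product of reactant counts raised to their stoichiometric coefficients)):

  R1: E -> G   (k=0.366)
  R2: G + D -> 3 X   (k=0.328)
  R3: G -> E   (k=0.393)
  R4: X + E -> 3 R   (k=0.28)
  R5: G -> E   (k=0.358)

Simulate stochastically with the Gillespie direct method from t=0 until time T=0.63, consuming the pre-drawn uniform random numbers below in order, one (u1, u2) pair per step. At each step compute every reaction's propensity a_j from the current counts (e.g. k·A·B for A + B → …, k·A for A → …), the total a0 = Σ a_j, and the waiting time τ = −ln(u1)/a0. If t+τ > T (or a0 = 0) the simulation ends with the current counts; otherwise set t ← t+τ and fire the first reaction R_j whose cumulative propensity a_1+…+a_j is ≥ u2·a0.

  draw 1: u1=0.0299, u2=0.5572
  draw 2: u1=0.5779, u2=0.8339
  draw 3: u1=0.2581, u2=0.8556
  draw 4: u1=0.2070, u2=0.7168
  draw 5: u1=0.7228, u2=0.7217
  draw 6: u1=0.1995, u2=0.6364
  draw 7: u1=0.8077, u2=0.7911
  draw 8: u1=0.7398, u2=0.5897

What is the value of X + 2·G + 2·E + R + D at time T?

Value at T = 42

Check how each reaction changes W = X + 2·G + 2·E + R + D (weight of products minus weight of reactants):
R1: E -> G: (2·1) − (2·1) = 2 − 2 = 0
R2: G + D -> 3 X: (1·3) − (2·1 + 1·1) = 3 − 3 = 0
R3: G -> E: (2·1) − (2·1) = 2 − 2 = 0
R4: X + E -> 3 R: (1·3) − (1·1 + 2·1) = 3 − 3 = 0
R5: G -> E: (2·1) − (2·1) = 2 − 2 = 0
Every reaction leaves W unchanged, so W is conserved and no simulation is needed: W(T) = W(0) = 2 + 2·9 + 2·6 + 8 + 2 = 42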